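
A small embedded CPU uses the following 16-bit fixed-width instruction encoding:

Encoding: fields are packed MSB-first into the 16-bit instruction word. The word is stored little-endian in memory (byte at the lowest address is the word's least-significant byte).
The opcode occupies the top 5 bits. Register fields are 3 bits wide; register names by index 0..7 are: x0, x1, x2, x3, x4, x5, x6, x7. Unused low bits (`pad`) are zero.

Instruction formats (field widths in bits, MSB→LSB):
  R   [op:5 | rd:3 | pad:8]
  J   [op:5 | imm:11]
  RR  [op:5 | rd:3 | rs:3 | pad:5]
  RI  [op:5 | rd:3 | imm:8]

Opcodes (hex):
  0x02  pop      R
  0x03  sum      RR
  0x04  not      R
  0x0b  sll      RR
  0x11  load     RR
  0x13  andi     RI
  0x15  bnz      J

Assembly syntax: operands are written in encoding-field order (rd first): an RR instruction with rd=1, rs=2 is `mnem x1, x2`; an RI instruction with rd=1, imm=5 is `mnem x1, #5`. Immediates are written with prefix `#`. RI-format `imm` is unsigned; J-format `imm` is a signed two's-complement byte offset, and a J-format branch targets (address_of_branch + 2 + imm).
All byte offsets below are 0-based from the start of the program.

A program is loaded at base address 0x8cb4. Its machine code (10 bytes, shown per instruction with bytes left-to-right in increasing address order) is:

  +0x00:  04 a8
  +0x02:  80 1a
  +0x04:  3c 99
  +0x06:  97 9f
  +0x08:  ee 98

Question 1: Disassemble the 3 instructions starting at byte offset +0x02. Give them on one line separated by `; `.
sum x2, x4; andi x1, #60; andi x7, #151

off 0x02: read 80 1a as little → 0x1a80
  op=0x1a80>>11=0x3 ⇒ sum (RR)
  rd@[10:8]=0x2 ⇒ x2
  rs@[7:5]=0x4 ⇒ x4
off 0x04: read 3c 99 as little → 0x993c
  op=0x993c>>11=0x13 ⇒ andi (RI)
  rd@[10:8]=0x1 ⇒ x1
  imm@[7:0]=0x3c ⇒ #60
off 0x06: read 97 9f as little → 0x9f97
  op=0x9f97>>11=0x13 ⇒ andi (RI)
  rd@[10:8]=0x7 ⇒ x7
  imm@[7:0]=0x97 ⇒ #151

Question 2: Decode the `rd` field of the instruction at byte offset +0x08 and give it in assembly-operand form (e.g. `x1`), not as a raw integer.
off 0x08: read ee 98 as little → 0x98ee
  op=0x98ee>>11=0x13 ⇒ andi (RI)
  [10:8] rd=0 = x0
  [7:0] imm=238 = #238

x0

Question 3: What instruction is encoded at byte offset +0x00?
[00] 04 a8 → 0xa804
  opcode bits[15:11]=0x15: bnz/J
  imm@[10:0]=0x4 ⇒ #4

bnz #4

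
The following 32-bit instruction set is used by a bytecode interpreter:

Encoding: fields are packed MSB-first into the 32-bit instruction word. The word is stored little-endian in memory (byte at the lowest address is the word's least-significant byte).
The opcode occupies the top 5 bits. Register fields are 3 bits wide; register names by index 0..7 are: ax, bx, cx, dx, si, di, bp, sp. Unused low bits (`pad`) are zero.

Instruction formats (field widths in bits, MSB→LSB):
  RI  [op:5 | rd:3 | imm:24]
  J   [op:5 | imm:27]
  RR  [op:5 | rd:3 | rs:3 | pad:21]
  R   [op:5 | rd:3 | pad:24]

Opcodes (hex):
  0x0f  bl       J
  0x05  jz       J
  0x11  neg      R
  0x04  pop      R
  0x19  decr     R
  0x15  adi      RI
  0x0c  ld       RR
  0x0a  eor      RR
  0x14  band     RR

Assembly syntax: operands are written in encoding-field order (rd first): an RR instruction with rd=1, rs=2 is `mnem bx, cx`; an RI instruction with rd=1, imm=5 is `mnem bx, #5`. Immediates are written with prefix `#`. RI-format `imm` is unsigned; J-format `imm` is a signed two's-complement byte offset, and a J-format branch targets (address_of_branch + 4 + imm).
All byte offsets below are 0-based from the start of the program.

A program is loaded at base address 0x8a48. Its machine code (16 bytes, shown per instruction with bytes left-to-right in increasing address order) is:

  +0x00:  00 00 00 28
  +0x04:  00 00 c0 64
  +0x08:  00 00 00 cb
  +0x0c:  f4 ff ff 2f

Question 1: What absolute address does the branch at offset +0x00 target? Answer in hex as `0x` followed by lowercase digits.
0x8a4c

off 0x00: read 00 00 00 28 as little → 0x28000000
  top 5b → 0x5 → jz [J]
  imm: (w>>0)&0x7ffffff=0x0 → #0
  target = base 0x8a48 + off 0x00 + 4 + imm 0 = 0x8a4c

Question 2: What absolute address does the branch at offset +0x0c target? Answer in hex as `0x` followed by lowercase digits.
0x8a4c

off 0x0c: read f4 ff ff 2f as little → 0x2ffffff4
  op=0x2ffffff4>>27=0x5 ⇒ jz (J)
  [26:0] imm=134217716 (s27→-12) = #-12
  target = base 0x8a48 + off 0x0c + 4 + imm -12 = 0x8a4c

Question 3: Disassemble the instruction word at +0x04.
off 0x04: read 00 00 c0 64 as little → 0x64c00000
  op=0x64c00000>>27=0xc ⇒ ld (RR)
  rd: (w>>24)&0x7=0x4 → si
  rs: (w>>21)&0x7=0x6 → bp

ld si, bp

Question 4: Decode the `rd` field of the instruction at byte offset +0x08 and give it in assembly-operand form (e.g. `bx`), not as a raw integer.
dx

@+08  little-endian(00 00 00 cb) = 0xcb000000
  top 5b → 0x19 → decr [R]
  rd: (w>>24)&0x7=0x3 → dx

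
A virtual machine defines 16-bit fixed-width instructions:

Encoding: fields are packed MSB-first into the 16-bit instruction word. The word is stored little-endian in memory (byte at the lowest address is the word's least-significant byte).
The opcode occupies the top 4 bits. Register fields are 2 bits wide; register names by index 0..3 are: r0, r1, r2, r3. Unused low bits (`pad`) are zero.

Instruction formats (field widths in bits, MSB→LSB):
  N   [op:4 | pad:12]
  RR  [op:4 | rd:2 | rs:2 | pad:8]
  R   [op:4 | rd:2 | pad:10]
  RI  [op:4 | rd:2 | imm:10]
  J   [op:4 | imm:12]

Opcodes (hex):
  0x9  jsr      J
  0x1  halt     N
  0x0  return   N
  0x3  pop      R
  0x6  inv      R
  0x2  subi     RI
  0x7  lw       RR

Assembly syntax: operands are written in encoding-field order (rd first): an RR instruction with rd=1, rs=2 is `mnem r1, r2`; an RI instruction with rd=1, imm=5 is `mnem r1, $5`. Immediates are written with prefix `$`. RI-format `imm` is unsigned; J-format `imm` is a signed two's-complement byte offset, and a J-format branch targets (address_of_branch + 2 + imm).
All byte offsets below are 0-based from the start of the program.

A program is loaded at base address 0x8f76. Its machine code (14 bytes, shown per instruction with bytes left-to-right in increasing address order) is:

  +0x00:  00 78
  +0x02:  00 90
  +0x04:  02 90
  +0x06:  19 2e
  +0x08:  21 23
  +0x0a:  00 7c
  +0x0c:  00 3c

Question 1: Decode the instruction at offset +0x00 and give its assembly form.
[00] 00 78 → 0x7800
  opcode bits[15:12]=0x7: lw/RR
  rd: (w>>10)&0x3=0x2 → r2
  rs: (w>>8)&0x3=0x0 → r0

lw r2, r0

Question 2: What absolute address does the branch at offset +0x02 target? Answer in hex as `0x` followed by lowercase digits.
0x8f7a

@+02  little-endian(00 90) = 0x9000
  top 4b → 0x9 → jsr [J]
  imm: (w>>0)&0xfff=0x0 → $0
  target = base 0x8f76 + off 0x02 + 2 + imm 0 = 0x8f7a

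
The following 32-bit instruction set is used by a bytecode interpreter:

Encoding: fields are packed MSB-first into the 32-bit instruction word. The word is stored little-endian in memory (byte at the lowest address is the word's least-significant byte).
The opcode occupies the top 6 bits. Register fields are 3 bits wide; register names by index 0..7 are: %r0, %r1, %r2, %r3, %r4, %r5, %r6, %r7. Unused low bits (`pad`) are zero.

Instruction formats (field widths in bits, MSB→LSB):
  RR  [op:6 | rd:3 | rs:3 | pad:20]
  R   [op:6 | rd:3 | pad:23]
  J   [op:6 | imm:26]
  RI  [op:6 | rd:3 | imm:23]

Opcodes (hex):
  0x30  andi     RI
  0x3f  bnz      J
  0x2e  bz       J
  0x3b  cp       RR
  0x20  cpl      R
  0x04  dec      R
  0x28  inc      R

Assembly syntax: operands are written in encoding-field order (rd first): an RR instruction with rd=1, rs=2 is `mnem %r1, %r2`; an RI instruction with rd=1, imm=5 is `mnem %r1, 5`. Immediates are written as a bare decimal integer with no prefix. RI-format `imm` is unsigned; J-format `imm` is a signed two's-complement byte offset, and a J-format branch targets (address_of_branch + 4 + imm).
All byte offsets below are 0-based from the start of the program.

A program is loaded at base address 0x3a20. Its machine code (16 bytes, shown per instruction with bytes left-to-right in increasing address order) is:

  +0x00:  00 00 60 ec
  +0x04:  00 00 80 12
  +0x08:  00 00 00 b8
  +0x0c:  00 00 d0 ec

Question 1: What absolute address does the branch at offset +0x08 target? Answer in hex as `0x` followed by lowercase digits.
@+08  little-endian(00 00 00 b8) = 0xb8000000
  op=0xb8000000>>26=0x2e ⇒ bz (J)
  [25:0] imm=0 = 0
  target = base 0x3a20 + off 0x08 + 4 + imm 0 = 0x3a2c

0x3a2c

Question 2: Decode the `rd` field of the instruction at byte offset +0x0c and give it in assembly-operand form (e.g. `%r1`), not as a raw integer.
%r1

@+0c  little-endian(00 00 d0 ec) = 0xecd00000
  top 6b → 0x3b → cp [RR]
  rd@[25:23]=0x1 ⇒ %r1
  rs@[22:20]=0x5 ⇒ %r5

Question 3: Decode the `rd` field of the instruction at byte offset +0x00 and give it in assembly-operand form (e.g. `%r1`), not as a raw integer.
off 0x00: read 00 00 60 ec as little → 0xec600000
  op=0xec600000>>26=0x3b ⇒ cp (RR)
  rd@[25:23]=0x0 ⇒ %r0
  rs@[22:20]=0x6 ⇒ %r6

%r0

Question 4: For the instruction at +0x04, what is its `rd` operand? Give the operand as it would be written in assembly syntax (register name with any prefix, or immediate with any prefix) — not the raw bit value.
@+04  little-endian(00 00 80 12) = 0x12800000
  opcode bits[31:26]=0x4: dec/R
  rd: (w>>23)&0x7=0x5 → %r5

%r5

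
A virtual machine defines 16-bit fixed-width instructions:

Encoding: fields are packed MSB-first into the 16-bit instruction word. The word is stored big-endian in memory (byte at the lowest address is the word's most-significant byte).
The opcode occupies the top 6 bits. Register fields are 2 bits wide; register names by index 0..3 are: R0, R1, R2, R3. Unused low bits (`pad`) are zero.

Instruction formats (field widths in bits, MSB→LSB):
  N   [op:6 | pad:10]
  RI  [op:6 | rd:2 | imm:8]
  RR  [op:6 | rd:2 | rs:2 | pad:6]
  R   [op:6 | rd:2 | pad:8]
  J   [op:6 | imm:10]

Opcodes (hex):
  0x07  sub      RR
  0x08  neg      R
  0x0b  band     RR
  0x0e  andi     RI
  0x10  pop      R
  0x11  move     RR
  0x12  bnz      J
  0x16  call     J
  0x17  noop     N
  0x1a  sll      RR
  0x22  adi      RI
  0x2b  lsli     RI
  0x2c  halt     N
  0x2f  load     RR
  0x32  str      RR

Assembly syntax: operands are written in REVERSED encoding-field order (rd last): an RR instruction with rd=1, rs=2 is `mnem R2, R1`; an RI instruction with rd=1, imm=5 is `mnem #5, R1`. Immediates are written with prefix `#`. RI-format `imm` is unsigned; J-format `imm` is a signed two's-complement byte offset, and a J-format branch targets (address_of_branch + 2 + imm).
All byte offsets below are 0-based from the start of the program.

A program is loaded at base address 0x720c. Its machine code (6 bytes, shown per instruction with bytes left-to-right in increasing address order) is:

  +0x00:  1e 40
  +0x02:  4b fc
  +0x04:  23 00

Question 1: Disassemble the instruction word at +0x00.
off 0x00: read 1e 40 as big → 0x1e40
  op=0x1e40>>10=0x7 ⇒ sub (RR)
  rd@[9:8]=0x2 ⇒ R2
  rs@[7:6]=0x1 ⇒ R1

sub R1, R2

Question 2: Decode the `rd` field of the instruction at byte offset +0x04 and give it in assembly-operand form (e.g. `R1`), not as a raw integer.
[04] 23 00 → 0x2300
  op=0x2300>>10=0x8 ⇒ neg (R)
  rd@[9:8]=0x3 ⇒ R3

R3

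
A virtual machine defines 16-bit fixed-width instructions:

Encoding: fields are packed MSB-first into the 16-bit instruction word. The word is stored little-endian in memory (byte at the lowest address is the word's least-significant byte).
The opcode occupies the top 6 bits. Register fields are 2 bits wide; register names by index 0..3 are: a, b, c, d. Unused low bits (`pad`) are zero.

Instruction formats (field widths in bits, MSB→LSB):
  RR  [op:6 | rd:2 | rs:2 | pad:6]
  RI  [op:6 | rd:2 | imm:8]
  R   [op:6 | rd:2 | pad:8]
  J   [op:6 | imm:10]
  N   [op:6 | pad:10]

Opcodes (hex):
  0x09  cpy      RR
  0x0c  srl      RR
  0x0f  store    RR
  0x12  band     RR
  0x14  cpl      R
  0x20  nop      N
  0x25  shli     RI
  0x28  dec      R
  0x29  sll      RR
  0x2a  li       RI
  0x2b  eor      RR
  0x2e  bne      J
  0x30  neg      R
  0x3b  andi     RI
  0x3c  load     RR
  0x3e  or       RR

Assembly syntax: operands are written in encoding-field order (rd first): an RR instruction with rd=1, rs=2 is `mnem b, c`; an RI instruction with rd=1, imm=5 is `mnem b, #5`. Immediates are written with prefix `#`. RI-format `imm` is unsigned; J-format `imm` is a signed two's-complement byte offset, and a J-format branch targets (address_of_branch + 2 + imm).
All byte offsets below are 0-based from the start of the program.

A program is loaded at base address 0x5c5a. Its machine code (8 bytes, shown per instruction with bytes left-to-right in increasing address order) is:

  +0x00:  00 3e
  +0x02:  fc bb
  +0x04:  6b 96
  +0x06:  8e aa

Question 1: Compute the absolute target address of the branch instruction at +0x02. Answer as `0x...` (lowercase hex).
0x5c5a

[02] fc bb → 0xbbfc
  opcode bits[15:10]=0x2e: bne/J
  [9:0] imm=1020 (s10→-4) = #-4
  target = base 0x5c5a + off 0x02 + 2 + imm -4 = 0x5c5a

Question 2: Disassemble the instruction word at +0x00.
+0x00: 00 3e ⇒ word 0x3e00 (little)
  opcode bits[15:10]=0xf: store/RR
  [9:8] rd=2 = c
  [7:6] rs=0 = a

store c, a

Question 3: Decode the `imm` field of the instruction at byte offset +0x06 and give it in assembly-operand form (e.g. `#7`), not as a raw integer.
off 0x06: read 8e aa as little → 0xaa8e
  opcode bits[15:10]=0x2a: li/RI
  [9:8] rd=2 = c
  [7:0] imm=142 = #142

#142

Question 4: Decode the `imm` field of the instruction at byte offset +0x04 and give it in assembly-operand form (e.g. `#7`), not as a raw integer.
off 0x04: read 6b 96 as little → 0x966b
  top 6b → 0x25 → shli [RI]
  [9:8] rd=2 = c
  [7:0] imm=107 = #107

#107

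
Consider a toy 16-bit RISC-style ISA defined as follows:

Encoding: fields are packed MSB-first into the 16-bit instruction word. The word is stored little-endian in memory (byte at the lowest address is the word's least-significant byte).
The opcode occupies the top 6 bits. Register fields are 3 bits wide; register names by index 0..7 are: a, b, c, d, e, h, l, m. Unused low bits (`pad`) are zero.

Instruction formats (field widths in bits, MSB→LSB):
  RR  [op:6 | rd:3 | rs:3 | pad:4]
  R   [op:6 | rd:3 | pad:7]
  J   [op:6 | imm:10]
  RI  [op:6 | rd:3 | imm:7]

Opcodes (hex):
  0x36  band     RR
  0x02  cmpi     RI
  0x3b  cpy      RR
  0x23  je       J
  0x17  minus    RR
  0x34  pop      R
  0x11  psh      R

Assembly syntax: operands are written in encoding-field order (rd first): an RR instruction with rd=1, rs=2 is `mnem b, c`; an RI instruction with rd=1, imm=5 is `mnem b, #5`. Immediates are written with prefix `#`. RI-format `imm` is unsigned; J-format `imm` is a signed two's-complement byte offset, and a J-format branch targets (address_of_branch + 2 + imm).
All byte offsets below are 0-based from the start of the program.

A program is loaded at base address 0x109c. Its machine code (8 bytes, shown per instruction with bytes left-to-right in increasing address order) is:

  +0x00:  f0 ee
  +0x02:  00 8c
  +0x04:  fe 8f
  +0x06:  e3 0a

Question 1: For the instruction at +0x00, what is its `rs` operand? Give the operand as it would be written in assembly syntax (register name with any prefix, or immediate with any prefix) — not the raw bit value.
m

+0x00: f0 ee ⇒ word 0xeef0 (little)
  top 6b → 0x3b → cpy [RR]
  rd: (w>>7)&0x7=0x5 → h
  rs: (w>>4)&0x7=0x7 → m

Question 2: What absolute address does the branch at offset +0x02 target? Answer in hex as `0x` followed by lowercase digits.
0x10a0

@+02  little-endian(00 8c) = 0x8c00
  opcode bits[15:10]=0x23: je/J
  [9:0] imm=0 = #0
  target = base 0x109c + off 0x02 + 2 + imm 0 = 0x10a0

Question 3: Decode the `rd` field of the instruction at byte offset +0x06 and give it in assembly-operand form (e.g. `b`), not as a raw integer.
+0x06: e3 0a ⇒ word 0x0ae3 (little)
  opcode bits[15:10]=0x2: cmpi/RI
  rd@[9:7]=0x5 ⇒ h
  imm@[6:0]=0x63 ⇒ #99

h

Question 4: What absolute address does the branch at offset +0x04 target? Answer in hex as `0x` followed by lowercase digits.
@+04  little-endian(fe 8f) = 0x8ffe
  top 6b → 0x23 → je [J]
  imm@[9:0]=0x3fe (s10→-2) ⇒ #-2
  target = base 0x109c + off 0x04 + 2 + imm -2 = 0x10a0

0x10a0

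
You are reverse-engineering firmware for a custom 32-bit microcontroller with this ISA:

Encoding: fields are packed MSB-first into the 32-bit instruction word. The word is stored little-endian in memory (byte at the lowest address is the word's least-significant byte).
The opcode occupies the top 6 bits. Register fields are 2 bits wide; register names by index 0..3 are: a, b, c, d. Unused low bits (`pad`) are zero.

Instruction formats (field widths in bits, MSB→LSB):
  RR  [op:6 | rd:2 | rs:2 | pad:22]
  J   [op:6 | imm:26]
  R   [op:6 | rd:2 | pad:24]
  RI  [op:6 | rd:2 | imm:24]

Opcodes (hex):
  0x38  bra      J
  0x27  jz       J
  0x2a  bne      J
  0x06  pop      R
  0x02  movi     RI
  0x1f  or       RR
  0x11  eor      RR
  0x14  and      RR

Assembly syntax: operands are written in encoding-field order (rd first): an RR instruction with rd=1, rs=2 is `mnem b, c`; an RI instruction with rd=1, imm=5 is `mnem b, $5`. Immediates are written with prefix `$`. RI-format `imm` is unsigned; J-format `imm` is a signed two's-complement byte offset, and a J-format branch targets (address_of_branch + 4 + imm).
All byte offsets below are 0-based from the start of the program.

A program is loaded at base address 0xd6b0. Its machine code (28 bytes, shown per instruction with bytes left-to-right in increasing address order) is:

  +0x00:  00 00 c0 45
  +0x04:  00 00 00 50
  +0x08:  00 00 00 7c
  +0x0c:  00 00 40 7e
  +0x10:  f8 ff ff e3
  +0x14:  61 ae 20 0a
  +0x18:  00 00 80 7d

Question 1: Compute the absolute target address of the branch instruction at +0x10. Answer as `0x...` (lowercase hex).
0xd6bc

[10] f8 ff ff e3 → 0xe3fffff8
  top 6b → 0x38 → bra [J]
  imm: (w>>0)&0x3ffffff=0x3fffff8 (s26→-8) → $-8
  target = base 0xd6b0 + off 0x10 + 4 + imm -8 = 0xd6bc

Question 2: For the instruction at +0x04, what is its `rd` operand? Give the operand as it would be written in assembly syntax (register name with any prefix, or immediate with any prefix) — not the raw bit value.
@+04  little-endian(00 00 00 50) = 0x50000000
  op=0x50000000>>26=0x14 ⇒ and (RR)
  rd@[25:24]=0x0 ⇒ a
  rs@[23:22]=0x0 ⇒ a

a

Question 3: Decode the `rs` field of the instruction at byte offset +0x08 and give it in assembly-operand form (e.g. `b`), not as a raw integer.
[08] 00 00 00 7c → 0x7c000000
  top 6b → 0x1f → or [RR]
  [25:24] rd=0 = a
  [23:22] rs=0 = a

a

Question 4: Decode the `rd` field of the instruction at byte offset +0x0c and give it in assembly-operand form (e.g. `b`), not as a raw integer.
c

off 0x0c: read 00 00 40 7e as little → 0x7e400000
  op=0x7e400000>>26=0x1f ⇒ or (RR)
  [25:24] rd=2 = c
  [23:22] rs=1 = b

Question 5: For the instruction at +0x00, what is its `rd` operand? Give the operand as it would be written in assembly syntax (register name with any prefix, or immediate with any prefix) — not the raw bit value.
b

@+00  little-endian(00 00 c0 45) = 0x45c00000
  op=0x45c00000>>26=0x11 ⇒ eor (RR)
  rd@[25:24]=0x1 ⇒ b
  rs@[23:22]=0x3 ⇒ d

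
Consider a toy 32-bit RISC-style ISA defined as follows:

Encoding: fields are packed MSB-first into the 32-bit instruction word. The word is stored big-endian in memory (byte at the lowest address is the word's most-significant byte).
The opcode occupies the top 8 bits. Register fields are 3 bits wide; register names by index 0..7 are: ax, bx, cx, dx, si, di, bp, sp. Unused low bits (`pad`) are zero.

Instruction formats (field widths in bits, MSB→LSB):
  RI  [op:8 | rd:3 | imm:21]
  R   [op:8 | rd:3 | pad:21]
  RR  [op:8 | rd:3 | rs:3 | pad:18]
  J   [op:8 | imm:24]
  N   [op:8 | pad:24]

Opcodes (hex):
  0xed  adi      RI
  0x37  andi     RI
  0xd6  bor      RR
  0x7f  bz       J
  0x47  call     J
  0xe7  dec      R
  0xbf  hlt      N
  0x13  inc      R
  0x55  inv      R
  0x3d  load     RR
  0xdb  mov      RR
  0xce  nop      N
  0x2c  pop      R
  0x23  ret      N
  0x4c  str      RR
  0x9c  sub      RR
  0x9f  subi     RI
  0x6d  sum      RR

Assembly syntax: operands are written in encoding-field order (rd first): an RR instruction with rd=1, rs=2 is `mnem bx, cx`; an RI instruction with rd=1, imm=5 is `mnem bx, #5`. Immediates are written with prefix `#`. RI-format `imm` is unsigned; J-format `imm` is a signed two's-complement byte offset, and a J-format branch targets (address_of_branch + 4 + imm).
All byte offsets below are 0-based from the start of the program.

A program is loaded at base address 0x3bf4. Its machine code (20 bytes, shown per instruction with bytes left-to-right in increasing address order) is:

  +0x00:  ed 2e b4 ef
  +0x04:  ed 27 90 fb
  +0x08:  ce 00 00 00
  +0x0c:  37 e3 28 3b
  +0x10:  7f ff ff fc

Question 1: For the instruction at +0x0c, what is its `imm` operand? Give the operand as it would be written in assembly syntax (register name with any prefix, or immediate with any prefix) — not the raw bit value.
[0c] 37 e3 28 3b → 0x37e3283b
  opcode bits[31:24]=0x37: andi/RI
  [23:21] rd=7 = sp
  [20:0] imm=206907 = #206907

#206907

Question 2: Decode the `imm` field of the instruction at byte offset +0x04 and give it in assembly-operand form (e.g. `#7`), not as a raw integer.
+0x04: ed 27 90 fb ⇒ word 0xed2790fb (big)
  op=0xed2790fb>>24=0xed ⇒ adi (RI)
  rd@[23:21]=0x1 ⇒ bx
  imm@[20:0]=0x790fb ⇒ #495867

#495867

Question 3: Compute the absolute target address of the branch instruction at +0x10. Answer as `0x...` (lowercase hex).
@+10  big-endian(7f ff ff fc) = 0x7ffffffc
  opcode bits[31:24]=0x7f: bz/J
  [23:0] imm=16777212 (s24→-4) = #-4
  target = base 0x3bf4 + off 0x10 + 4 + imm -4 = 0x3c04

0x3c04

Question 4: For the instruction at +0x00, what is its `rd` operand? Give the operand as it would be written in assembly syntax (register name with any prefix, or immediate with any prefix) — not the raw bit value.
off 0x00: read ed 2e b4 ef as big → 0xed2eb4ef
  top 8b → 0xed → adi [RI]
  [23:21] rd=1 = bx
  [20:0] imm=963823 = #963823

bx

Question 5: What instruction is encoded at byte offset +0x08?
nop

[08] ce 00 00 00 → 0xce000000
  op=0xce000000>>24=0xce ⇒ nop (N)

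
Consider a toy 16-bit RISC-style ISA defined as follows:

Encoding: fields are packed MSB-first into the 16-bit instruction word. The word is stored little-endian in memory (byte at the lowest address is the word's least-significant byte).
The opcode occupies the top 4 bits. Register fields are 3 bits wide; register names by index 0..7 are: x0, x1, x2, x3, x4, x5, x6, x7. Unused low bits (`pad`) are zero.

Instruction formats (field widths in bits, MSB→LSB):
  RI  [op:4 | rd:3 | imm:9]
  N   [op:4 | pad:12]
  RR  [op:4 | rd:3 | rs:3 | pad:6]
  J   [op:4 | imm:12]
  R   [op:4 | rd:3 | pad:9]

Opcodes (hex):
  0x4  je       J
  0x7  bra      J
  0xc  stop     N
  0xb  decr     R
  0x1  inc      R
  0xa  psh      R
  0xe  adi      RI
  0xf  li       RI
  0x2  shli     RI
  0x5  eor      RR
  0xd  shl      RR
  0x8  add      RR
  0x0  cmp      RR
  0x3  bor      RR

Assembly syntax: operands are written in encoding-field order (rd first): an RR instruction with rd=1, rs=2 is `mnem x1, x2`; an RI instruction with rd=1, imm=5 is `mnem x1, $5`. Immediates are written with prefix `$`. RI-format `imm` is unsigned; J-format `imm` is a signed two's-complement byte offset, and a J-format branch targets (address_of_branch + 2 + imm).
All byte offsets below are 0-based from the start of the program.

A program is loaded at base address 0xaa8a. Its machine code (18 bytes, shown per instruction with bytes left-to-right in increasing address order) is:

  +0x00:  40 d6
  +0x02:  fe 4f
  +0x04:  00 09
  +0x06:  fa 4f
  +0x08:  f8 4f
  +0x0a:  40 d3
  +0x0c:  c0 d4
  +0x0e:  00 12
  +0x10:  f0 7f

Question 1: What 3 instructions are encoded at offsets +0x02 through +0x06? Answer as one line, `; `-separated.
je $-2; cmp x4, x4; je $-6

[02] fe 4f → 0x4ffe
  op=0x4ffe>>12=0x4 ⇒ je (J)
  [11:0] imm=4094 (s12→-2) = $-2
[04] 00 09 → 0x0900
  op=0x0900>>12=0x0 ⇒ cmp (RR)
  [11:9] rd=4 = x4
  [8:6] rs=4 = x4
[06] fa 4f → 0x4ffa
  op=0x4ffa>>12=0x4 ⇒ je (J)
  [11:0] imm=4090 (s12→-6) = $-6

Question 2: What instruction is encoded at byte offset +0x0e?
+0x0e: 00 12 ⇒ word 0x1200 (little)
  op=0x1200>>12=0x1 ⇒ inc (R)
  rd@[11:9]=0x1 ⇒ x1

inc x1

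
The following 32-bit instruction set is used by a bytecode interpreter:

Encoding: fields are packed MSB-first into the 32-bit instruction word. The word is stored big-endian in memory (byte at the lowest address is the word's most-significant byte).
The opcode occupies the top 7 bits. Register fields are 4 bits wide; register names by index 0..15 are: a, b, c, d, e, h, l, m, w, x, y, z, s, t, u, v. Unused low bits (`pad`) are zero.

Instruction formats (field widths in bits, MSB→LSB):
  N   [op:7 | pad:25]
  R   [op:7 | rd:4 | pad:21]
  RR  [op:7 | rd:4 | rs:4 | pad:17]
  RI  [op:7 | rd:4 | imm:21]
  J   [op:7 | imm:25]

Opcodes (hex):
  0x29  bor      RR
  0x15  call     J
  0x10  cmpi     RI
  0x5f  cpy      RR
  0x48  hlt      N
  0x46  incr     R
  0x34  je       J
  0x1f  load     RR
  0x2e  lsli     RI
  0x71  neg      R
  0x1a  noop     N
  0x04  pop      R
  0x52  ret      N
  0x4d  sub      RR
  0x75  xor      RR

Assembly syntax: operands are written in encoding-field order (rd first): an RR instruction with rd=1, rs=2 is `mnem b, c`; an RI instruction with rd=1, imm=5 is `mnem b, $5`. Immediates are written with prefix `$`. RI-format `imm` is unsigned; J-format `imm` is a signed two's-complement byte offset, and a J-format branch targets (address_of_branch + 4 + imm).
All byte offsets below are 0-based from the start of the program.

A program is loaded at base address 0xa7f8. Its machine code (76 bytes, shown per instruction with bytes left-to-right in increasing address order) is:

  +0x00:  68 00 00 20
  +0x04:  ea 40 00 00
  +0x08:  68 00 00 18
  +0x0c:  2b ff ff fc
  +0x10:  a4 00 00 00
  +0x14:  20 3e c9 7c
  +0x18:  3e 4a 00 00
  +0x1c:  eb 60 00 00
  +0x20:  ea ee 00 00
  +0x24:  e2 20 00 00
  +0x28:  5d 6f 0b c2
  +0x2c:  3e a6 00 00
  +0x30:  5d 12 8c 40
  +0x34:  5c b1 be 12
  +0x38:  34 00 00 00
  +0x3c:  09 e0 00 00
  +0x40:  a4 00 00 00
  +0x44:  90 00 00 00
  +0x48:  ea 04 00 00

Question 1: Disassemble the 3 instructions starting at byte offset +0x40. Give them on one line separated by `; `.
ret; hlt; xor a, c

+0x40: a4 00 00 00 ⇒ word 0xa4000000 (big)
  top 7b → 0x52 → ret [N]
+0x44: 90 00 00 00 ⇒ word 0x90000000 (big)
  top 7b → 0x48 → hlt [N]
+0x48: ea 04 00 00 ⇒ word 0xea040000 (big)
  top 7b → 0x75 → xor [RR]
  rd: (w>>21)&0xf=0x0 → a
  rs: (w>>17)&0xf=0x2 → c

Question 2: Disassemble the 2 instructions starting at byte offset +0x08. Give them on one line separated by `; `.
je $24; call $-4

[08] 68 00 00 18 → 0x68000018
  op=0x68000018>>25=0x34 ⇒ je (J)
  imm: (w>>0)&0x1ffffff=0x18 → $24
[0c] 2b ff ff fc → 0x2bfffffc
  op=0x2bfffffc>>25=0x15 ⇒ call (J)
  imm: (w>>0)&0x1ffffff=0x1fffffc (s25→-4) → $-4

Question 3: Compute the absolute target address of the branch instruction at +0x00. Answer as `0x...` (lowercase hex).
[00] 68 00 00 20 → 0x68000020
  opcode bits[31:25]=0x34: je/J
  imm: (w>>0)&0x1ffffff=0x20 → $32
  target = base 0xa7f8 + off 0x00 + 4 + imm 32 = 0xa81c

0xa81c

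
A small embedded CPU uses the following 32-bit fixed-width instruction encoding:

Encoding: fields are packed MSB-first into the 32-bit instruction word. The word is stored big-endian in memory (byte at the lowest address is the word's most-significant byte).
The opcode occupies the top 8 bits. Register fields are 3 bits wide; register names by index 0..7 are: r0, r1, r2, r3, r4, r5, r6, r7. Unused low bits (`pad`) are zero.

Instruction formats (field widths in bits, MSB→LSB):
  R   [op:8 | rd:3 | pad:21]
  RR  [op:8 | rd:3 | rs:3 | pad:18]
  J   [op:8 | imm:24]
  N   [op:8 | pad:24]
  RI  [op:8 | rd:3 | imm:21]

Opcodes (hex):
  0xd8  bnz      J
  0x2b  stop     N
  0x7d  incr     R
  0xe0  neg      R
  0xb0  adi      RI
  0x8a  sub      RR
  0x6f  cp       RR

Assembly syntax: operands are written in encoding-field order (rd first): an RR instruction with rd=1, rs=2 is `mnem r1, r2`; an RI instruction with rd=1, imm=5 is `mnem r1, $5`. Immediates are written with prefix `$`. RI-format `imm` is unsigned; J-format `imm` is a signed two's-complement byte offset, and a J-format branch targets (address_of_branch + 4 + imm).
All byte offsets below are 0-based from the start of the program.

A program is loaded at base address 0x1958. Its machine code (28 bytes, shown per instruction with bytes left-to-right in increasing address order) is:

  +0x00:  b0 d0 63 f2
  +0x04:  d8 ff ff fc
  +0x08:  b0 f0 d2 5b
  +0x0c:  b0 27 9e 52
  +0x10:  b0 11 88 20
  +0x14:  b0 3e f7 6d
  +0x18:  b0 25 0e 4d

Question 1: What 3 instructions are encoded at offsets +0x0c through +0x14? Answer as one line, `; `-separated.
adi r1, $499282; adi r0, $1148960; adi r1, $2029421

@+0c  big-endian(b0 27 9e 52) = 0xb0279e52
  top 8b → 0xb0 → adi [RI]
  rd@[23:21]=0x1 ⇒ r1
  imm@[20:0]=0x79e52 ⇒ $499282
@+10  big-endian(b0 11 88 20) = 0xb0118820
  top 8b → 0xb0 → adi [RI]
  rd@[23:21]=0x0 ⇒ r0
  imm@[20:0]=0x118820 ⇒ $1148960
@+14  big-endian(b0 3e f7 6d) = 0xb03ef76d
  top 8b → 0xb0 → adi [RI]
  rd@[23:21]=0x1 ⇒ r1
  imm@[20:0]=0x1ef76d ⇒ $2029421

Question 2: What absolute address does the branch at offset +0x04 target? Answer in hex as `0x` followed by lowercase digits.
0x195c

off 0x04: read d8 ff ff fc as big → 0xd8fffffc
  opcode bits[31:24]=0xd8: bnz/J
  [23:0] imm=16777212 (s24→-4) = $-4
  target = base 0x1958 + off 0x04 + 4 + imm -4 = 0x195c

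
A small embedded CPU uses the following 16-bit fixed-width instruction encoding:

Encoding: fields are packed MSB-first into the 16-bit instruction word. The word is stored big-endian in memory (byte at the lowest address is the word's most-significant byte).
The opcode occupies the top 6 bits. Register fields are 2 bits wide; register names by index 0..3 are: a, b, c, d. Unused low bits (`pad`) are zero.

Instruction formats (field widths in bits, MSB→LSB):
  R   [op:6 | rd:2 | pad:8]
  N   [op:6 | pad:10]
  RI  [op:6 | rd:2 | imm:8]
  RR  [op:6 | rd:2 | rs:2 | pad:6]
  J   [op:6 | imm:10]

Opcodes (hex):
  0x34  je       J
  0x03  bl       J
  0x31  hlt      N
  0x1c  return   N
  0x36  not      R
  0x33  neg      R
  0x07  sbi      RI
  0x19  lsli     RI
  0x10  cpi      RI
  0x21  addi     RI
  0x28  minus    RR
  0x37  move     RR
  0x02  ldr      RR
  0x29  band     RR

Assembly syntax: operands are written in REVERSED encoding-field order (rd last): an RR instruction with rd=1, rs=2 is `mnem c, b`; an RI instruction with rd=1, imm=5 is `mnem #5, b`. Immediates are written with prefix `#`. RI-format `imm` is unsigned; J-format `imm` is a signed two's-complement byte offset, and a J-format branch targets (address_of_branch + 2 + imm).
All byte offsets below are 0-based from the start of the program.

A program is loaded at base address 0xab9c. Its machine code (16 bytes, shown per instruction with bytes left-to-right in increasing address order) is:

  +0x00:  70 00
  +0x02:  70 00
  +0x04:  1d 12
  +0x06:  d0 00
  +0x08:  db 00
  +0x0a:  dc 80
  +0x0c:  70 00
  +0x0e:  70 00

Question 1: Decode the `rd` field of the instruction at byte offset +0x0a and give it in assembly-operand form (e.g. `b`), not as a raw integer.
a

@+0a  big-endian(dc 80) = 0xdc80
  op=0xdc80>>10=0x37 ⇒ move (RR)
  rd@[9:8]=0x0 ⇒ a
  rs@[7:6]=0x2 ⇒ c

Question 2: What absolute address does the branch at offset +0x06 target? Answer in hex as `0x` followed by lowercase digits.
+0x06: d0 00 ⇒ word 0xd000 (big)
  opcode bits[15:10]=0x34: je/J
  imm: (w>>0)&0x3ff=0x0 → #0
  target = base 0xab9c + off 0x06 + 2 + imm 0 = 0xaba4

0xaba4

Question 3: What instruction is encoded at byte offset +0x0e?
@+0e  big-endian(70 00) = 0x7000
  op=0x7000>>10=0x1c ⇒ return (N)

return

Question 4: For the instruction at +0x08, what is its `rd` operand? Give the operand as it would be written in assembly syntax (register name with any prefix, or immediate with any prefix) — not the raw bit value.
d

off 0x08: read db 00 as big → 0xdb00
  top 6b → 0x36 → not [R]
  [9:8] rd=3 = d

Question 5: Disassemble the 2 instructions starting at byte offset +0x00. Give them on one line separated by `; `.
[00] 70 00 → 0x7000
  top 6b → 0x1c → return [N]
[02] 70 00 → 0x7000
  top 6b → 0x1c → return [N]

return; return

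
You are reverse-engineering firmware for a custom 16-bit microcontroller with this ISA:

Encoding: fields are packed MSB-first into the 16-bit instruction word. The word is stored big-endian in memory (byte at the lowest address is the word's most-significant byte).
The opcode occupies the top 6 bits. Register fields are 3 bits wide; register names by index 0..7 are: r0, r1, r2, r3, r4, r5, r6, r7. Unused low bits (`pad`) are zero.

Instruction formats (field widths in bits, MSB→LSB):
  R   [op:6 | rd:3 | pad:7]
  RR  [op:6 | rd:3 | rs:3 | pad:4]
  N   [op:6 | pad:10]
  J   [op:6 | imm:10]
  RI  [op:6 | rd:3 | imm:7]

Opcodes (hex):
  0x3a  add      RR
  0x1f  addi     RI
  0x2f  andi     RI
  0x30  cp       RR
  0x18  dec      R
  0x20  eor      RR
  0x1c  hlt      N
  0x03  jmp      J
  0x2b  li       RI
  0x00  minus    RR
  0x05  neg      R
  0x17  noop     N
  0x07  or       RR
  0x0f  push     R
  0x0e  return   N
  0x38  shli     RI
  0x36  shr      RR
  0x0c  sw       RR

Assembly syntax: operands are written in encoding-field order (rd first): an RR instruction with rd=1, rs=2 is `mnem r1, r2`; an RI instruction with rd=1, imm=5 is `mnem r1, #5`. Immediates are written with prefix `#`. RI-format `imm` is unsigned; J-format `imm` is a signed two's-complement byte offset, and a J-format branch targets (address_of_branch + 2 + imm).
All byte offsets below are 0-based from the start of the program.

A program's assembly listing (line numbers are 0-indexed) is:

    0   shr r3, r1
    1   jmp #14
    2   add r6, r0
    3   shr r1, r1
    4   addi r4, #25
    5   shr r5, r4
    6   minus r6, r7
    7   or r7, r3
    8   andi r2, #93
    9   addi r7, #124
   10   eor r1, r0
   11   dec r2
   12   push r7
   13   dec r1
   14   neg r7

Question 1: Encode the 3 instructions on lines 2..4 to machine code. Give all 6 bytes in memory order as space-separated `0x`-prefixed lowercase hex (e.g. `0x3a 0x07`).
0xeb 0x00 0xd8 0x90 0x7e 0x19

2. add fields op=0x3a:6|rd=6:3|rs=0:3|pad=0:4 → word eb00h → eb 00
3. shr fields op=0x36:6|rd=1:3|rs=1:3|pad=0:4 → word d890h → d8 90
4. addi fields op=0x1f:6|rd=4:3|imm=25:7 → word 7e19h → 7e 19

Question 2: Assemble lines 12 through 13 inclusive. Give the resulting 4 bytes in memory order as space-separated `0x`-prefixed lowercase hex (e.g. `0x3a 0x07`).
0x3f 0x80 0x60 0x80

12. push fields op=0xf:6|rd=7:3|pad=0:7 → word 3f80h → 3f 80
13. dec fields op=0x18:6|rd=1:3|pad=0:7 → word 6080h → 60 80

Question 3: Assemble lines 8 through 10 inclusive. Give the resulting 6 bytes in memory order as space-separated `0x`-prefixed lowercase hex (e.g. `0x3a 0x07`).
0xbd 0x5d 0x7f 0xfc 0x80 0x80

8. andi fields op=0x2f:6|rd=2:3|imm=93:7 → word bd5dh → bd 5d
9. addi fields op=0x1f:6|rd=7:3|imm=124:7 → word 7ffch → 7f fc
10. eor fields op=0x20:6|rd=1:3|rs=0:3|pad=0:4 → word 8080h → 80 80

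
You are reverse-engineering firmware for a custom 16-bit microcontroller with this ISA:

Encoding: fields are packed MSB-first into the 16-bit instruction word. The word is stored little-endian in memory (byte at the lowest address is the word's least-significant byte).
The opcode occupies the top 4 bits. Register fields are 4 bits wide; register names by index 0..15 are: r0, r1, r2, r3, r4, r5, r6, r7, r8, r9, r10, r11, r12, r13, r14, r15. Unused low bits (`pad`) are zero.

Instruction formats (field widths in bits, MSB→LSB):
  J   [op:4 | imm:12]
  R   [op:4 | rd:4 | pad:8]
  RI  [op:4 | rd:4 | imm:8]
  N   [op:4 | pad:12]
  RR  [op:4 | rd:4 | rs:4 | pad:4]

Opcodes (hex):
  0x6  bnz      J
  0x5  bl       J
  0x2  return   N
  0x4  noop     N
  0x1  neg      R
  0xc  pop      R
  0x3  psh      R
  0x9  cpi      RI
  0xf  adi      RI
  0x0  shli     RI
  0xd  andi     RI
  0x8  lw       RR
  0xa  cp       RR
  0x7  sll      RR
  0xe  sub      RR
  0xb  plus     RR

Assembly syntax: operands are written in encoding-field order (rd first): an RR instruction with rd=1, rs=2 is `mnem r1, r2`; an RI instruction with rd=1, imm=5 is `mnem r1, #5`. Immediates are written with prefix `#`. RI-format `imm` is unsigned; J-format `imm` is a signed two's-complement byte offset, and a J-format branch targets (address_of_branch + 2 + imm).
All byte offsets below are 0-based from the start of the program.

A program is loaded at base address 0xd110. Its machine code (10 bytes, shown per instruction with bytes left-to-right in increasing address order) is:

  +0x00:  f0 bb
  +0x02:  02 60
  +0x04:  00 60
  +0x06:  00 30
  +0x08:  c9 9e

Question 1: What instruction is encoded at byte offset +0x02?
bnz #2

[02] 02 60 → 0x6002
  opcode bits[15:12]=0x6: bnz/J
  imm: (w>>0)&0xfff=0x2 → #2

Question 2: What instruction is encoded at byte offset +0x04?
bnz #0

+0x04: 00 60 ⇒ word 0x6000 (little)
  opcode bits[15:12]=0x6: bnz/J
  imm: (w>>0)&0xfff=0x0 → #0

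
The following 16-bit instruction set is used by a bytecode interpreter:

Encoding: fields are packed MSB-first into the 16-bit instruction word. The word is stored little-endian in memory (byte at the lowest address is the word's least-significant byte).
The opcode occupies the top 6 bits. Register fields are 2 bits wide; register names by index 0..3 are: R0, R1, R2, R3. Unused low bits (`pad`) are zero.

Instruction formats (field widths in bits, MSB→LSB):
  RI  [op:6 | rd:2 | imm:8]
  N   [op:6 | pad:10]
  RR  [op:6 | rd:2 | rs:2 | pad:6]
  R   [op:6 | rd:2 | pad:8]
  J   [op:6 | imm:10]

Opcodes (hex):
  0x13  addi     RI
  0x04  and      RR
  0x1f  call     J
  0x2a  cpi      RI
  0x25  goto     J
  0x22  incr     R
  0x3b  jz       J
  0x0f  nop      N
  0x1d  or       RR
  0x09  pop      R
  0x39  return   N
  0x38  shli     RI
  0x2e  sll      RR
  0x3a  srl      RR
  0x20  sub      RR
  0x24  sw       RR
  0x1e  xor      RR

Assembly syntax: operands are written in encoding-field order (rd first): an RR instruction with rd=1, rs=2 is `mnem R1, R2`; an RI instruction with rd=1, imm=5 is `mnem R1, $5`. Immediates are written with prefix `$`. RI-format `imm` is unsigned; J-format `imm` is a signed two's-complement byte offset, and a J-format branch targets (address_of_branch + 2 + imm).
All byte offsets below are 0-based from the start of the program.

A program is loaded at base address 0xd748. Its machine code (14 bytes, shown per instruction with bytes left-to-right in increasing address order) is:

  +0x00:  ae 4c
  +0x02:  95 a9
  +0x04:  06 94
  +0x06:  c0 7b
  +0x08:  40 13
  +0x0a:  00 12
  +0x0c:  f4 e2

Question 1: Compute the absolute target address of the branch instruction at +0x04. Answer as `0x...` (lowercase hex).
[04] 06 94 → 0x9406
  op=0x9406>>10=0x25 ⇒ goto (J)
  [9:0] imm=6 = $6
  target = base 0xd748 + off 0x04 + 2 + imm 6 = 0xd754

0xd754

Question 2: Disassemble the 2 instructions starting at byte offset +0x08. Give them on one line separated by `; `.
[08] 40 13 → 0x1340
  top 6b → 0x4 → and [RR]
  rd: (w>>8)&0x3=0x3 → R3
  rs: (w>>6)&0x3=0x1 → R1
[0a] 00 12 → 0x1200
  top 6b → 0x4 → and [RR]
  rd: (w>>8)&0x3=0x2 → R2
  rs: (w>>6)&0x3=0x0 → R0

and R3, R1; and R2, R0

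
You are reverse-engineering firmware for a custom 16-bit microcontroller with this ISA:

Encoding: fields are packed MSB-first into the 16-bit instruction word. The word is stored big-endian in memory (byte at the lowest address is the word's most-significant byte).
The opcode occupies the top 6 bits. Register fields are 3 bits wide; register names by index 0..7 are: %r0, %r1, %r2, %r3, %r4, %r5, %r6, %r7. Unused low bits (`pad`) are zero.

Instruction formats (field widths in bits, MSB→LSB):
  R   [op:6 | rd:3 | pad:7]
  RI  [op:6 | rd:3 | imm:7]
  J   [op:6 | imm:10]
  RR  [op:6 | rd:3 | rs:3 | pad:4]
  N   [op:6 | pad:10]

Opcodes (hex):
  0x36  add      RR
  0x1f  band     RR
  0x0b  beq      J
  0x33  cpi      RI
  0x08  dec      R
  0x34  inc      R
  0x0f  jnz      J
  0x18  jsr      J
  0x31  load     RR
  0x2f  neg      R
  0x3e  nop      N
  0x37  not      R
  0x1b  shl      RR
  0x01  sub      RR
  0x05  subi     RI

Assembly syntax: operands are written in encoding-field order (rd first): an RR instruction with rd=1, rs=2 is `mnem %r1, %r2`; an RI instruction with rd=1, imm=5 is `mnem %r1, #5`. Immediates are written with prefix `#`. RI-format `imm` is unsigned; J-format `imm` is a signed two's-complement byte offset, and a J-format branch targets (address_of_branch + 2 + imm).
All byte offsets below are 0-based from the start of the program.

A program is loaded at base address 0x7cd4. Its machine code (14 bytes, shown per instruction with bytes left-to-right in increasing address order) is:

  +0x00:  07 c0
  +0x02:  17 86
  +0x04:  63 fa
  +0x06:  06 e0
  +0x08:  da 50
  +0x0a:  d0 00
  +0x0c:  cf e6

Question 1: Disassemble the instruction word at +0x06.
sub %r5, %r6

[06] 06 e0 → 0x06e0
  opcode bits[15:10]=0x1: sub/RR
  rd@[9:7]=0x5 ⇒ %r5
  rs@[6:4]=0x6 ⇒ %r6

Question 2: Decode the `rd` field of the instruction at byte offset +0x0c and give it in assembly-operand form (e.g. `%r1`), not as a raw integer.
+0x0c: cf e6 ⇒ word 0xcfe6 (big)
  top 6b → 0x33 → cpi [RI]
  rd: (w>>7)&0x7=0x7 → %r7
  imm: (w>>0)&0x7f=0x66 → #102

%r7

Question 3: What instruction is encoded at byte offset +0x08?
add %r4, %r5

off 0x08: read da 50 as big → 0xda50
  opcode bits[15:10]=0x36: add/RR
  rd: (w>>7)&0x7=0x4 → %r4
  rs: (w>>4)&0x7=0x5 → %r5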